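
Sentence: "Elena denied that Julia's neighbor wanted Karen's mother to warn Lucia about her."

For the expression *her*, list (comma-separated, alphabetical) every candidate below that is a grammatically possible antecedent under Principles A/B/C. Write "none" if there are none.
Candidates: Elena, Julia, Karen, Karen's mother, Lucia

Elena, Julia, Karen

*her* is a pronoun; Principle B requires it to be free in its binding domain — the clause headed by 'warn'.
— Elena: subject of the matrix clause; c-commands the pronoun but lies outside its binding domain — allowed.
— Julia: possessor inside the subject DP of the clause headed by 'wanted'; does not c-command the pronoun — Principle B does not apply; allowed.
— Karen: possessor inside the subject DP of the clause headed by 'warn'; does not c-command the pronoun — Principle B does not apply; allowed.
— Karen's mother: subject of the clause headed by 'warn'; c-commands the pronoun within its binding domain — blocked (Principle B).
— Lucia: object of the clause headed by 'warn'; c-commands the pronoun within its binding domain — blocked (Principle B).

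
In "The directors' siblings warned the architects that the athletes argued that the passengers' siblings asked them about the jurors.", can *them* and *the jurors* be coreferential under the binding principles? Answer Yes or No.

*the jurors* is an R-expression; Principle C requires it to be free (not bound by any c-commanding expression).
— them: object of the clause headed by 'asked'; the pronoun c-commands the R-expression — coreference blocked (Principle C).

No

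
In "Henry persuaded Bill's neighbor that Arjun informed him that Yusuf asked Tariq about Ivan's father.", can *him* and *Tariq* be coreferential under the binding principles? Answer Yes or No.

No

*Tariq* is an R-expression; Principle C requires it to be free (not bound by any c-commanding expression).
— him: object of the clause headed by 'informed'; the pronoun c-commands the R-expression — coreference blocked (Principle C).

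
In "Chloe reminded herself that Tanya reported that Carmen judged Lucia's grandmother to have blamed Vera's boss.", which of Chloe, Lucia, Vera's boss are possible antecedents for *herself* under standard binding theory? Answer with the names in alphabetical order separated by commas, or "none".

*herself* is a reflexive; Principle A requires it to be bound within its binding domain — the matrix clause.
— Chloe: subject of the matrix clause; c-commands the reflexive within its binding domain — allowed (Principle A).
— Lucia: possessor inside the subject DP of the clause headed by 'blamed'; does not c-command the reflexive — cannot bind it (Principle A).
— Vera's boss: object of the clause headed by 'blamed'; does not c-command the reflexive — cannot bind it (Principle A).

Chloe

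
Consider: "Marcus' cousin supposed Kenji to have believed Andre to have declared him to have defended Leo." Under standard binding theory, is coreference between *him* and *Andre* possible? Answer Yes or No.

*Andre* is an R-expression; Principle C requires it to be free (not bound by any c-commanding expression).
— him: subject of the clause headed by 'defended'; the R-expression locally c-commands the pronoun — coreference blocked (Principle B on the pronoun).

No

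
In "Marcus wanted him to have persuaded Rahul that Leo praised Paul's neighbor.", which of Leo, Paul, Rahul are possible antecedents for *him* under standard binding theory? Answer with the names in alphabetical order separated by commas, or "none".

*him* is a pronoun; Principle B requires it to be free in its binding domain — the matrix clause.
— Leo: subject of the clause headed by 'praised'; is c-commanded by the pronoun; coreference would bind this R-expression — blocked (Principle C).
— Paul: possessor inside the object DP of the clause headed by 'praised'; is c-commanded by the pronoun; coreference would bind this R-expression — blocked (Principle C).
— Rahul: object of the clause headed by 'persuaded'; is c-commanded by the pronoun; coreference would bind this R-expression — blocked (Principle C).

none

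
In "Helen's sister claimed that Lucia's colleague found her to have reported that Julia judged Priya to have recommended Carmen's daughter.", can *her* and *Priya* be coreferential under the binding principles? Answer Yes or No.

*Priya* is an R-expression; Principle C requires it to be free (not bound by any c-commanding expression).
— her: subject of the clause headed by 'reported'; the pronoun c-commands the R-expression — coreference blocked (Principle C).

No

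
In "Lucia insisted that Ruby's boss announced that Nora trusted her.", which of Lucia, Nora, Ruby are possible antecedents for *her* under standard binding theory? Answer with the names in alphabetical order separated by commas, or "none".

Lucia, Ruby

*her* is a pronoun; Principle B requires it to be free in its binding domain — the clause headed by 'trusted'.
— Lucia: subject of the matrix clause; c-commands the pronoun but lies outside its binding domain — allowed.
— Nora: subject of the clause headed by 'trusted'; c-commands the pronoun within its binding domain — blocked (Principle B).
— Ruby: possessor inside the subject DP of the clause headed by 'announced'; does not c-command the pronoun — Principle B does not apply; allowed.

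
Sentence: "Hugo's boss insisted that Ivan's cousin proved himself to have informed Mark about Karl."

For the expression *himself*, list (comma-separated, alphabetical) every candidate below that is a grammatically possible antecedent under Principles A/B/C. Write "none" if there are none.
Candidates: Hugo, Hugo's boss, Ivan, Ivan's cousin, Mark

*himself* is a reflexive; Principle A requires it to be bound within its binding domain — the clause headed by 'proved'.
— Hugo: possessor inside the subject DP of the matrix clause; does not c-command the reflexive — cannot bind it (Principle A).
— Hugo's boss: subject of the matrix clause; c-commands the reflexive but lies outside its binding domain — cannot bind it (Principle A).
— Ivan: possessor inside the subject DP of the clause headed by 'proved'; does not c-command the reflexive — cannot bind it (Principle A).
— Ivan's cousin: subject of the clause headed by 'proved'; c-commands the reflexive within its binding domain — allowed (Principle A).
— Mark: object of the clause headed by 'informed'; does not c-command the reflexive — cannot bind it (Principle A).

Ivan's cousin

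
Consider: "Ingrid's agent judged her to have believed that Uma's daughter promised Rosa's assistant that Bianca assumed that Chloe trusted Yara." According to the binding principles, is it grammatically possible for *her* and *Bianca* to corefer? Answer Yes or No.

*her* is a pronoun; Principle B requires it to be free in its binding domain — the matrix clause.
— Bianca: subject of the clause headed by 'assumed'; is c-commanded by the pronoun; coreference would bind this R-expression — blocked (Principle C).

No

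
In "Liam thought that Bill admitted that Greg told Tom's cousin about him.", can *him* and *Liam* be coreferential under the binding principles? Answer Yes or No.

*Liam* is an R-expression; Principle C requires it to be free (not bound by any c-commanding expression).
— him: second object of the clause headed by 'told'; the pronoun does not c-command the R-expression — coreference allowed.

Yes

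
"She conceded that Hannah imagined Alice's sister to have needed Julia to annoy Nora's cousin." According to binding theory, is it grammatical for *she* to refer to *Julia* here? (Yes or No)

*Julia* is an R-expression; Principle C requires it to be free (not bound by any c-commanding expression).
— she: subject of the matrix clause; the pronoun c-commands the R-expression — coreference blocked (Principle C).

No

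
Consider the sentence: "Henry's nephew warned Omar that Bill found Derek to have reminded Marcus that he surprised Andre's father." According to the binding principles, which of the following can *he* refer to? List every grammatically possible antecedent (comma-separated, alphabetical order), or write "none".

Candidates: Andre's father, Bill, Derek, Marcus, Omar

Bill, Derek, Marcus, Omar

*he* is a pronoun; Principle B requires it to be free in its binding domain — the clause headed by 'surprised'.
— Andre's father: object of the clause headed by 'surprised'; is c-commanded by the pronoun; coreference would bind this R-expression — blocked (Principle C).
— Bill: subject of the clause headed by 'found'; c-commands the pronoun but lies outside its binding domain — allowed.
— Derek: subject of the clause headed by 'reminded'; c-commands the pronoun but lies outside its binding domain — allowed.
— Marcus: object of the clause headed by 'reminded'; c-commands the pronoun but lies outside its binding domain — allowed.
— Omar: object of the matrix clause; c-commands the pronoun but lies outside its binding domain — allowed.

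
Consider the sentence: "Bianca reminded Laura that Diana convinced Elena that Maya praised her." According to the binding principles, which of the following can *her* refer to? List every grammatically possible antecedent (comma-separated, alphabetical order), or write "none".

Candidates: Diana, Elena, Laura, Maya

Diana, Elena, Laura

*her* is a pronoun; Principle B requires it to be free in its binding domain — the clause headed by 'praised'.
— Diana: subject of the clause headed by 'convinced'; c-commands the pronoun but lies outside its binding domain — allowed.
— Elena: object of the clause headed by 'convinced'; c-commands the pronoun but lies outside its binding domain — allowed.
— Laura: object of the matrix clause; c-commands the pronoun but lies outside its binding domain — allowed.
— Maya: subject of the clause headed by 'praised'; c-commands the pronoun within its binding domain — blocked (Principle B).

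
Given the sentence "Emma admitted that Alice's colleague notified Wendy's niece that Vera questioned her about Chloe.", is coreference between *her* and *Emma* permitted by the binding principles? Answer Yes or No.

*her* is a pronoun; Principle B requires it to be free in its binding domain — the clause headed by 'questioned'.
— Emma: subject of the matrix clause; c-commands the pronoun but lies outside its binding domain — allowed.

Yes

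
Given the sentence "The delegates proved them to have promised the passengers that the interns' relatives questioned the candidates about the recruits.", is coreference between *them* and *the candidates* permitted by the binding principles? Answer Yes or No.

No

*them* is a pronoun; Principle B requires it to be free in its binding domain — the matrix clause.
— the candidates: object of the clause headed by 'questioned'; is c-commanded by the pronoun; coreference would bind this R-expression — blocked (Principle C).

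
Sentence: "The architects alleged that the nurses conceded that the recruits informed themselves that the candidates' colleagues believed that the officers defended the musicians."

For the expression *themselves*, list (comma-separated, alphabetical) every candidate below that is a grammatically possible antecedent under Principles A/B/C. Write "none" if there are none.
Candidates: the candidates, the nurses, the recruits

the recruits

*themselves* is a reflexive; Principle A requires it to be bound within its binding domain — the clause headed by 'informed'.
— the candidates: possessor inside the subject DP of the clause headed by 'believed'; does not c-command the reflexive — cannot bind it (Principle A).
— the nurses: subject of the clause headed by 'conceded'; c-commands the reflexive but lies outside its binding domain — cannot bind it (Principle A).
— the recruits: subject of the clause headed by 'informed'; c-commands the reflexive within its binding domain — allowed (Principle A).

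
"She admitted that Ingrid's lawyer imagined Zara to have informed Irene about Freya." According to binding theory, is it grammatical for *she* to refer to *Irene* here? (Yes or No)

No

*Irene* is an R-expression; Principle C requires it to be free (not bound by any c-commanding expression).
— she: subject of the matrix clause; the pronoun c-commands the R-expression — coreference blocked (Principle C).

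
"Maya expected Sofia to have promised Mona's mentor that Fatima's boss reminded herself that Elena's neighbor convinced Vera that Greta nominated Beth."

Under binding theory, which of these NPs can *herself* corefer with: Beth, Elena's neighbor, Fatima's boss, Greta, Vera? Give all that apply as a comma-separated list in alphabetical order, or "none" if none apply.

*herself* is a reflexive; Principle A requires it to be bound within its binding domain — the clause headed by 'reminded'.
— Beth: object of the clause headed by 'nominated'; does not c-command the reflexive — cannot bind it (Principle A).
— Elena's neighbor: subject of the clause headed by 'convinced'; does not c-command the reflexive — cannot bind it (Principle A).
— Fatima's boss: subject of the clause headed by 'reminded'; c-commands the reflexive within its binding domain — allowed (Principle A).
— Greta: subject of the clause headed by 'nominated'; does not c-command the reflexive — cannot bind it (Principle A).
— Vera: object of the clause headed by 'convinced'; does not c-command the reflexive — cannot bind it (Principle A).

Fatima's boss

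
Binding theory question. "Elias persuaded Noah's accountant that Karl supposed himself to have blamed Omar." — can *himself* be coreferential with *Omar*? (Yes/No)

*himself* is a reflexive; Principle A requires it to be bound within its binding domain — the clause headed by 'supposed'.
— Omar: object of the clause headed by 'blamed'; does not c-command the reflexive — cannot bind it (Principle A).

No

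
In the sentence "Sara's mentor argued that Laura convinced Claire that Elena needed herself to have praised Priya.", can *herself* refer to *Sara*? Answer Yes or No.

*herself* is a reflexive; Principle A requires it to be bound within its binding domain — the clause headed by 'needed'.
— Sara: possessor inside the subject DP of the matrix clause; does not c-command the reflexive — cannot bind it (Principle A).

No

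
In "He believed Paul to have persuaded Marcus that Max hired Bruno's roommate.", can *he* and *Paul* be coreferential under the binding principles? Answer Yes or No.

No

*Paul* is an R-expression; Principle C requires it to be free (not bound by any c-commanding expression).
— he: subject of the matrix clause; the pronoun c-commands the R-expression — coreference blocked (Principle C).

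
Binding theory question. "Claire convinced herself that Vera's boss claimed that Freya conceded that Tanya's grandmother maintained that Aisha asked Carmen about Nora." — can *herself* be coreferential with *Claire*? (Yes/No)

*herself* is a reflexive; Principle A requires it to be bound within its binding domain — the matrix clause.
— Claire: subject of the matrix clause; c-commands the reflexive within its binding domain — allowed (Principle A).

Yes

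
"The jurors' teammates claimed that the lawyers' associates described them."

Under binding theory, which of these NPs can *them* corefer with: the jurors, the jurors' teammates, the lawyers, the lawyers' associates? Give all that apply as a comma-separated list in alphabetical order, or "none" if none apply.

*them* is a pronoun; Principle B requires it to be free in its binding domain — the clause headed by 'described'.
— the jurors: possessor inside the subject DP of the matrix clause; does not c-command the pronoun — Principle B does not apply; allowed.
— the jurors' teammates: subject of the matrix clause; c-commands the pronoun but lies outside its binding domain — allowed.
— the lawyers: possessor inside the subject DP of the clause headed by 'described'; does not c-command the pronoun — Principle B does not apply; allowed.
— the lawyers' associates: subject of the clause headed by 'described'; c-commands the pronoun within its binding domain — blocked (Principle B).

the jurors, the jurors' teammates, the lawyers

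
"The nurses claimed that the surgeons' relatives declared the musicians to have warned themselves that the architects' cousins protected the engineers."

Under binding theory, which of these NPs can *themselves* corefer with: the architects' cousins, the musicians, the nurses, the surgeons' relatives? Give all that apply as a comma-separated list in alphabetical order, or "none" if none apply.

*themselves* is a reflexive; Principle A requires it to be bound within its binding domain — the clause headed by 'warned'.
— the architects' cousins: subject of the clause headed by 'protected'; does not c-command the reflexive — cannot bind it (Principle A).
— the musicians: subject of the clause headed by 'warned'; c-commands the reflexive within its binding domain — allowed (Principle A).
— the nurses: subject of the matrix clause; c-commands the reflexive but lies outside its binding domain — cannot bind it (Principle A).
— the surgeons' relatives: subject of the clause headed by 'declared'; c-commands the reflexive but lies outside its binding domain — cannot bind it (Principle A).

the musicians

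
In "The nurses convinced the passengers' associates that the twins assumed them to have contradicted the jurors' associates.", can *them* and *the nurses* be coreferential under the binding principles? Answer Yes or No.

Yes

*the nurses* is an R-expression; Principle C requires it to be free (not bound by any c-commanding expression).
— them: subject of the clause headed by 'contradicted'; the pronoun does not c-command the R-expression — coreference allowed.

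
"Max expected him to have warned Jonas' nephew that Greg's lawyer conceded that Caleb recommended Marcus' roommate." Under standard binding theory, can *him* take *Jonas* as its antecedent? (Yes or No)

*him* is a pronoun; Principle B requires it to be free in its binding domain — the matrix clause.
— Jonas: possessor inside the object DP of the clause headed by 'warned'; is c-commanded by the pronoun; coreference would bind this R-expression — blocked (Principle C).

No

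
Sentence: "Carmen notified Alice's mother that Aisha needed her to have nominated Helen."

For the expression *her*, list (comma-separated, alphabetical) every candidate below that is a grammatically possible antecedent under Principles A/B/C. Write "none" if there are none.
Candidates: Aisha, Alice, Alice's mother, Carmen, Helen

Alice, Alice's mother, Carmen

*her* is a pronoun; Principle B requires it to be free in its binding domain — the clause headed by 'needed'.
— Aisha: subject of the clause headed by 'needed'; c-commands the pronoun within its binding domain — blocked (Principle B).
— Alice: possessor inside the object DP of the matrix clause; does not c-command the pronoun — Principle B does not apply; allowed.
— Alice's mother: object of the matrix clause; c-commands the pronoun but lies outside its binding domain — allowed.
— Carmen: subject of the matrix clause; c-commands the pronoun but lies outside its binding domain — allowed.
— Helen: object of the clause headed by 'nominated'; is c-commanded by the pronoun; coreference would bind this R-expression — blocked (Principle C).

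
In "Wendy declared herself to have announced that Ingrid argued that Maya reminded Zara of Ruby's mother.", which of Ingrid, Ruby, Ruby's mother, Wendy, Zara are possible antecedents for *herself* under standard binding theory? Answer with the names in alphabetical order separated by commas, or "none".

Wendy

*herself* is a reflexive; Principle A requires it to be bound within its binding domain — the matrix clause.
— Ingrid: subject of the clause headed by 'argued'; does not c-command the reflexive — cannot bind it (Principle A).
— Ruby: possessor inside the second object DP of the clause headed by 'reminded'; does not c-command the reflexive — cannot bind it (Principle A).
— Ruby's mother: second object of the clause headed by 'reminded'; does not c-command the reflexive — cannot bind it (Principle A).
— Wendy: subject of the matrix clause; c-commands the reflexive within its binding domain — allowed (Principle A).
— Zara: object of the clause headed by 'reminded'; does not c-command the reflexive — cannot bind it (Principle A).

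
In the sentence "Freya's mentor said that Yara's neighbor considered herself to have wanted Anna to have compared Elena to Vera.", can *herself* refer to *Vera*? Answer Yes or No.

*herself* is a reflexive; Principle A requires it to be bound within its binding domain — the clause headed by 'considered'.
— Vera: second object of the clause headed by 'compared'; does not c-command the reflexive — cannot bind it (Principle A).

No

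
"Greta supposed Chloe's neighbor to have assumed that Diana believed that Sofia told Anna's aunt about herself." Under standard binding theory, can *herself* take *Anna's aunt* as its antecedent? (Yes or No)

*herself* is a reflexive; Principle A requires it to be bound within its binding domain — the clause headed by 'told'.
— Anna's aunt: object of the clause headed by 'told'; c-commands the reflexive within its binding domain — allowed (Principle A).

Yes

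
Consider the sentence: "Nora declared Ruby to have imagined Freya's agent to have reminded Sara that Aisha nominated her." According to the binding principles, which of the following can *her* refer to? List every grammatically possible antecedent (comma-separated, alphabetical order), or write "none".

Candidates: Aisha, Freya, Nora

Freya, Nora

*her* is a pronoun; Principle B requires it to be free in its binding domain — the clause headed by 'nominated'.
— Aisha: subject of the clause headed by 'nominated'; c-commands the pronoun within its binding domain — blocked (Principle B).
— Freya: possessor inside the subject DP of the clause headed by 'reminded'; does not c-command the pronoun — Principle B does not apply; allowed.
— Nora: subject of the matrix clause; c-commands the pronoun but lies outside its binding domain — allowed.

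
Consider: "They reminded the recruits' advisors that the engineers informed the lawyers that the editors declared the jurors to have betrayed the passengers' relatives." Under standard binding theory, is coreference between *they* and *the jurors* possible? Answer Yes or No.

*the jurors* is an R-expression; Principle C requires it to be free (not bound by any c-commanding expression).
— they: subject of the matrix clause; the pronoun c-commands the R-expression — coreference blocked (Principle C).

No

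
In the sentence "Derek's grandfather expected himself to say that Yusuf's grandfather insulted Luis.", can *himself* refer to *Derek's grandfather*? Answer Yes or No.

Yes

*himself* is a reflexive; Principle A requires it to be bound within its binding domain — the matrix clause.
— Derek's grandfather: subject of the matrix clause; c-commands the reflexive within its binding domain — allowed (Principle A).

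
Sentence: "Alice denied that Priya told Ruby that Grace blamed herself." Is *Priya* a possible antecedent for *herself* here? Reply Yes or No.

*herself* is a reflexive; Principle A requires it to be bound within its binding domain — the clause headed by 'blamed'.
— Priya: subject of the clause headed by 'told'; c-commands the reflexive but lies outside its binding domain — cannot bind it (Principle A).

No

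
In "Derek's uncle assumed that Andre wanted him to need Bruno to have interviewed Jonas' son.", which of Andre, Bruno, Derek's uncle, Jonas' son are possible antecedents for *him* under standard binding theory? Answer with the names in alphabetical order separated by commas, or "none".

*him* is a pronoun; Principle B requires it to be free in its binding domain — the clause headed by 'wanted'.
— Andre: subject of the clause headed by 'wanted'; c-commands the pronoun within its binding domain — blocked (Principle B).
— Bruno: subject of the clause headed by 'interviewed'; is c-commanded by the pronoun; coreference would bind this R-expression — blocked (Principle C).
— Derek's uncle: subject of the matrix clause; c-commands the pronoun but lies outside its binding domain — allowed.
— Jonas' son: object of the clause headed by 'interviewed'; is c-commanded by the pronoun; coreference would bind this R-expression — blocked (Principle C).

Derek's uncle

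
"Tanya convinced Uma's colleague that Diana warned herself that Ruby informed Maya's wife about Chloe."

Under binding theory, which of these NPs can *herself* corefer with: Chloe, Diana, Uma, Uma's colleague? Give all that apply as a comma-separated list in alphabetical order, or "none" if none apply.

Diana

*herself* is a reflexive; Principle A requires it to be bound within its binding domain — the clause headed by 'warned'.
— Chloe: second object of the clause headed by 'informed'; does not c-command the reflexive — cannot bind it (Principle A).
— Diana: subject of the clause headed by 'warned'; c-commands the reflexive within its binding domain — allowed (Principle A).
— Uma: possessor inside the object DP of the matrix clause; does not c-command the reflexive — cannot bind it (Principle A).
— Uma's colleague: object of the matrix clause; c-commands the reflexive but lies outside its binding domain — cannot bind it (Principle A).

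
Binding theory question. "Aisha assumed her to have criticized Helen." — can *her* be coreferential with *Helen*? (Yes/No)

*her* is a pronoun; Principle B requires it to be free in its binding domain — the matrix clause.
— Helen: object of the clause headed by 'criticized'; is c-commanded by the pronoun; coreference would bind this R-expression — blocked (Principle C).

No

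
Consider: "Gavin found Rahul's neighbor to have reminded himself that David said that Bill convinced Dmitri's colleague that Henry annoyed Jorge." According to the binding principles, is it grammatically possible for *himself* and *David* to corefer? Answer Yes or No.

No

*himself* is a reflexive; Principle A requires it to be bound within its binding domain — the clause headed by 'reminded'.
— David: subject of the clause headed by 'said'; does not c-command the reflexive — cannot bind it (Principle A).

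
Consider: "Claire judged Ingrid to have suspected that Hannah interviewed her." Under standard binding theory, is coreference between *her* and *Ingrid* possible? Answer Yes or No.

*Ingrid* is an R-expression; Principle C requires it to be free (not bound by any c-commanding expression).
— her: object of the clause headed by 'interviewed'; the pronoun does not c-command the R-expression — coreference allowed.

Yes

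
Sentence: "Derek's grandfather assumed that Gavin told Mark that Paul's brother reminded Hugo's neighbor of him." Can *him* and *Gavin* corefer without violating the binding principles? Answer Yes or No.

Yes

*Gavin* is an R-expression; Principle C requires it to be free (not bound by any c-commanding expression).
— him: second object of the clause headed by 'reminded'; the pronoun does not c-command the R-expression — coreference allowed.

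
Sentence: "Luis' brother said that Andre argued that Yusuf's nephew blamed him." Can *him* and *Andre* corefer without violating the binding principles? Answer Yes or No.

Yes

*Andre* is an R-expression; Principle C requires it to be free (not bound by any c-commanding expression).
— him: object of the clause headed by 'blamed'; the pronoun does not c-command the R-expression — coreference allowed.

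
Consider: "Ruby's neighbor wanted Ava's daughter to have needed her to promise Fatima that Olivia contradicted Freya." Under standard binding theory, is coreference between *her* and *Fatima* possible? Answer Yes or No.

*Fatima* is an R-expression; Principle C requires it to be free (not bound by any c-commanding expression).
— her: subject of the clause headed by 'promise'; the pronoun c-commands the R-expression — coreference blocked (Principle C).

No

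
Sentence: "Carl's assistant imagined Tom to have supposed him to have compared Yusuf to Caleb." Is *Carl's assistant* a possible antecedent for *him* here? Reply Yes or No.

Yes

*him* is a pronoun; Principle B requires it to be free in its binding domain — the clause headed by 'supposed'.
— Carl's assistant: subject of the matrix clause; c-commands the pronoun but lies outside its binding domain — allowed.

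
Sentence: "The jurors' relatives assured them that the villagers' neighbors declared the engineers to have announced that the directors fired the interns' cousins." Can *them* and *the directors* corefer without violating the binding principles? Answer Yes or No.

No

*the directors* is an R-expression; Principle C requires it to be free (not bound by any c-commanding expression).
— them: object of the matrix clause; the pronoun c-commands the R-expression — coreference blocked (Principle C).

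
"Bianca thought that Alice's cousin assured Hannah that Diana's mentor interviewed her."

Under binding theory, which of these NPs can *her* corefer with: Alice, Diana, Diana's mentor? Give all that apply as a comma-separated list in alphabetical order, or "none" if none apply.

Alice, Diana

*her* is a pronoun; Principle B requires it to be free in its binding domain — the clause headed by 'interviewed'.
— Alice: possessor inside the subject DP of the clause headed by 'assured'; does not c-command the pronoun — Principle B does not apply; allowed.
— Diana: possessor inside the subject DP of the clause headed by 'interviewed'; does not c-command the pronoun — Principle B does not apply; allowed.
— Diana's mentor: subject of the clause headed by 'interviewed'; c-commands the pronoun within its binding domain — blocked (Principle B).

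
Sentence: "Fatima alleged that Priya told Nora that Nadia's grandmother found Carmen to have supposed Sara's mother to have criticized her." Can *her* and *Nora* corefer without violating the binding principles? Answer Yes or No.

Yes

*Nora* is an R-expression; Principle C requires it to be free (not bound by any c-commanding expression).
— her: object of the clause headed by 'criticized'; the pronoun does not c-command the R-expression — coreference allowed.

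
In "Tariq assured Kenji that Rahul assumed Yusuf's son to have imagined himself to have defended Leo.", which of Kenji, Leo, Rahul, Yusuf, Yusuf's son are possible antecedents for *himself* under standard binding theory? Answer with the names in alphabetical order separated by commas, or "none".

Yusuf's son

*himself* is a reflexive; Principle A requires it to be bound within its binding domain — the clause headed by 'imagined'.
— Kenji: object of the matrix clause; c-commands the reflexive but lies outside its binding domain — cannot bind it (Principle A).
— Leo: object of the clause headed by 'defended'; does not c-command the reflexive — cannot bind it (Principle A).
— Rahul: subject of the clause headed by 'assumed'; c-commands the reflexive but lies outside its binding domain — cannot bind it (Principle A).
— Yusuf: possessor inside the subject DP of the clause headed by 'imagined'; does not c-command the reflexive — cannot bind it (Principle A).
— Yusuf's son: subject of the clause headed by 'imagined'; c-commands the reflexive within its binding domain — allowed (Principle A).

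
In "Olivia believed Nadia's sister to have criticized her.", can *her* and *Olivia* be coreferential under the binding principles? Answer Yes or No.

*Olivia* is an R-expression; Principle C requires it to be free (not bound by any c-commanding expression).
— her: object of the clause headed by 'criticized'; the pronoun does not c-command the R-expression — coreference allowed.

Yes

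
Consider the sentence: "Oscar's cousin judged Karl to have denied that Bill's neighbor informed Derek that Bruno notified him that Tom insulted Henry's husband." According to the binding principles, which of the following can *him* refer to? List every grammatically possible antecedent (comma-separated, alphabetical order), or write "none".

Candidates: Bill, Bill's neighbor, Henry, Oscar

*him* is a pronoun; Principle B requires it to be free in its binding domain — the clause headed by 'notified'.
— Bill: possessor inside the subject DP of the clause headed by 'informed'; does not c-command the pronoun — Principle B does not apply; allowed.
— Bill's neighbor: subject of the clause headed by 'informed'; c-commands the pronoun but lies outside its binding domain — allowed.
— Henry: possessor inside the object DP of the clause headed by 'insulted'; is c-commanded by the pronoun; coreference would bind this R-expression — blocked (Principle C).
— Oscar: possessor inside the subject DP of the matrix clause; does not c-command the pronoun — Principle B does not apply; allowed.

Bill, Bill's neighbor, Oscar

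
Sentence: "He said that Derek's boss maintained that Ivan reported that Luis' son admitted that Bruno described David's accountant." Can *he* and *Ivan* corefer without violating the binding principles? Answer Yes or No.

No

*Ivan* is an R-expression; Principle C requires it to be free (not bound by any c-commanding expression).
— he: subject of the matrix clause; the pronoun c-commands the R-expression — coreference blocked (Principle C).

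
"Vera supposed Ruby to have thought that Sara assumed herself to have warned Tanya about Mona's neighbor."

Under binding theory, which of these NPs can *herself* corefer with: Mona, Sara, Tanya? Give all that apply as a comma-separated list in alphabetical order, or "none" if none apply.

Sara

*herself* is a reflexive; Principle A requires it to be bound within its binding domain — the clause headed by 'assumed'.
— Mona: possessor inside the second object DP of the clause headed by 'warned'; does not c-command the reflexive — cannot bind it (Principle A).
— Sara: subject of the clause headed by 'assumed'; c-commands the reflexive within its binding domain — allowed (Principle A).
— Tanya: object of the clause headed by 'warned'; does not c-command the reflexive — cannot bind it (Principle A).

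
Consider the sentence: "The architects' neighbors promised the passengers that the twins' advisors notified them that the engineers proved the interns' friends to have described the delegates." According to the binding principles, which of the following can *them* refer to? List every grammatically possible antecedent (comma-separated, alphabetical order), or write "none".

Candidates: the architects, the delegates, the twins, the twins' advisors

the architects, the twins

*them* is a pronoun; Principle B requires it to be free in its binding domain — the clause headed by 'notified'.
— the architects: possessor inside the subject DP of the matrix clause; does not c-command the pronoun — Principle B does not apply; allowed.
— the delegates: object of the clause headed by 'described'; is c-commanded by the pronoun; coreference would bind this R-expression — blocked (Principle C).
— the twins: possessor inside the subject DP of the clause headed by 'notified'; does not c-command the pronoun — Principle B does not apply; allowed.
— the twins' advisors: subject of the clause headed by 'notified'; c-commands the pronoun within its binding domain — blocked (Principle B).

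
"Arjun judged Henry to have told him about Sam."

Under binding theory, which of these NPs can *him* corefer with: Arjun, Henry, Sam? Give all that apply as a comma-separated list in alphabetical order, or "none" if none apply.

Arjun

*him* is a pronoun; Principle B requires it to be free in its binding domain — the clause headed by 'told'.
— Arjun: subject of the matrix clause; c-commands the pronoun but lies outside its binding domain — allowed.
— Henry: subject of the clause headed by 'told'; c-commands the pronoun within its binding domain — blocked (Principle B).
— Sam: second object of the clause headed by 'told'; is c-commanded by the pronoun; coreference would bind this R-expression — blocked (Principle C).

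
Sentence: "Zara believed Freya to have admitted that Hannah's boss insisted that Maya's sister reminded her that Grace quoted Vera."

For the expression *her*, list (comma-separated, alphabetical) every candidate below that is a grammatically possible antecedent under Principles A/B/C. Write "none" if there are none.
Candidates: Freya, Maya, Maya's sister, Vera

*her* is a pronoun; Principle B requires it to be free in its binding domain — the clause headed by 'reminded'.
— Freya: subject of the clause headed by 'admitted'; c-commands the pronoun but lies outside its binding domain — allowed.
— Maya: possessor inside the subject DP of the clause headed by 'reminded'; does not c-command the pronoun — Principle B does not apply; allowed.
— Maya's sister: subject of the clause headed by 'reminded'; c-commands the pronoun within its binding domain — blocked (Principle B).
— Vera: object of the clause headed by 'quoted'; is c-commanded by the pronoun; coreference would bind this R-expression — blocked (Principle C).

Freya, Maya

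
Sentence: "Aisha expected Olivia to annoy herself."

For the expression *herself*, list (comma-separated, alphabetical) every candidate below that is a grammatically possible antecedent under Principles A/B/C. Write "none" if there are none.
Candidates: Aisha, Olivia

Olivia

*herself* is a reflexive; Principle A requires it to be bound within its binding domain — the clause headed by 'annoy'.
— Aisha: subject of the matrix clause; c-commands the reflexive but lies outside its binding domain — cannot bind it (Principle A).
— Olivia: subject of the clause headed by 'annoy'; c-commands the reflexive within its binding domain — allowed (Principle A).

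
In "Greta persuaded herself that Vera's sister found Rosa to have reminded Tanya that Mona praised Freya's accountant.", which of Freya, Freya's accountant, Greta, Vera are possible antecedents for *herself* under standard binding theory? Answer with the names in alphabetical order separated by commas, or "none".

*herself* is a reflexive; Principle A requires it to be bound within its binding domain — the matrix clause.
— Freya: possessor inside the object DP of the clause headed by 'praised'; does not c-command the reflexive — cannot bind it (Principle A).
— Freya's accountant: object of the clause headed by 'praised'; does not c-command the reflexive — cannot bind it (Principle A).
— Greta: subject of the matrix clause; c-commands the reflexive within its binding domain — allowed (Principle A).
— Vera: possessor inside the subject DP of the clause headed by 'found'; does not c-command the reflexive — cannot bind it (Principle A).

Greta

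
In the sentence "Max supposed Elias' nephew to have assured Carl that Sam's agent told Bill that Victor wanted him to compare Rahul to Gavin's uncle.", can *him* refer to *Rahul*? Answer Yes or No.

*him* is a pronoun; Principle B requires it to be free in its binding domain — the clause headed by 'wanted'.
— Rahul: object of the clause headed by 'compare'; is c-commanded by the pronoun; coreference would bind this R-expression — blocked (Principle C).

No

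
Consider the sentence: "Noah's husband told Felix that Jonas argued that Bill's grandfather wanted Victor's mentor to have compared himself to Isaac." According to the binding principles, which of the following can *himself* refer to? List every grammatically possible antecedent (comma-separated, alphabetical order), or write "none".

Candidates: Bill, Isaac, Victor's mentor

*himself* is a reflexive; Principle A requires it to be bound within its binding domain — the clause headed by 'compared'.
— Bill: possessor inside the subject DP of the clause headed by 'wanted'; does not c-command the reflexive — cannot bind it (Principle A).
— Isaac: second object of the clause headed by 'compared'; does not c-command the reflexive — cannot bind it (Principle A).
— Victor's mentor: subject of the clause headed by 'compared'; c-commands the reflexive within its binding domain — allowed (Principle A).

Victor's mentor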